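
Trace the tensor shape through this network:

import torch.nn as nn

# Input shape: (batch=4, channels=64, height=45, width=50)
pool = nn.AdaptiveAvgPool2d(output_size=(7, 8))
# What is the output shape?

Input shape: (4, 64, 45, 50)
Output shape: (4, 64, 7, 8)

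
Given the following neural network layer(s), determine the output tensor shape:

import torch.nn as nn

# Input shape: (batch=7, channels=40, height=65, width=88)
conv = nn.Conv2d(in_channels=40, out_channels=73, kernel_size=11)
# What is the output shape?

Input shape: (7, 40, 65, 88)
Output shape: (7, 73, 55, 78)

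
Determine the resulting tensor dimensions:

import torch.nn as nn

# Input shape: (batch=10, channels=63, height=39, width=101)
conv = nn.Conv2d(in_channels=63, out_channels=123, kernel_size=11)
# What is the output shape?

Input shape: (10, 63, 39, 101)
Output shape: (10, 123, 29, 91)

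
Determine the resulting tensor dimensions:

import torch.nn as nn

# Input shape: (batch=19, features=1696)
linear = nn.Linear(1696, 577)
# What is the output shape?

Input shape: (19, 1696)
Output shape: (19, 577)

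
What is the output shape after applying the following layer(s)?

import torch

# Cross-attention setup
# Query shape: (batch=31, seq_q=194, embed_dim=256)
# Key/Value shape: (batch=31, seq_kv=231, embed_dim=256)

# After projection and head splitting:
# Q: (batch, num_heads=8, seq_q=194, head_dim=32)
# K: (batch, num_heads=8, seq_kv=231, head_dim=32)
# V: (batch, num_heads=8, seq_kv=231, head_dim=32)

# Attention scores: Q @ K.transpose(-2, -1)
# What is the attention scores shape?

Input shape: (31, 194, 256)
Output shape: (31, 8, 194, 231)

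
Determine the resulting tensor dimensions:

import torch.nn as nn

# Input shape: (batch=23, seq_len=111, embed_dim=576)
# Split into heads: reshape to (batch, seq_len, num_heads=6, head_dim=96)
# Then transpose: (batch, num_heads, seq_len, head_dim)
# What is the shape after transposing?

Input shape: (23, 111, 576)
  -> after reshape: (23, 111, 6, 96)
Output shape: (23, 6, 111, 96)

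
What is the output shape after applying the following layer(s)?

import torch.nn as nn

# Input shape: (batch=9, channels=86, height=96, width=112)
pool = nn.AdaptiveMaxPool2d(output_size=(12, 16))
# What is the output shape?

Input shape: (9, 86, 96, 112)
Output shape: (9, 86, 12, 16)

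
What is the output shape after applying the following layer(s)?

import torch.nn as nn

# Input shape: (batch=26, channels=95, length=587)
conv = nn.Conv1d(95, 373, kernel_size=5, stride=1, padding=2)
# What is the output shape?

Input shape: (26, 95, 587)
Output shape: (26, 373, 587)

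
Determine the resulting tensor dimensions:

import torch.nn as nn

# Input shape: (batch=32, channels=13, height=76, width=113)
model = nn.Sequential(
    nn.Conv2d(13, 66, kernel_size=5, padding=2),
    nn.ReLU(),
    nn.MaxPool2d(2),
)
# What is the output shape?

Input shape: (32, 13, 76, 113)
  -> after Conv2d: (32, 66, 76, 113)
  -> after ReLU: (32, 66, 76, 113)
Output shape: (32, 66, 38, 56)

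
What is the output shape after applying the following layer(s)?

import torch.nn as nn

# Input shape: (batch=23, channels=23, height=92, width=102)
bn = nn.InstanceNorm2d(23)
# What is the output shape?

Input shape: (23, 23, 92, 102)
Output shape: (23, 23, 92, 102)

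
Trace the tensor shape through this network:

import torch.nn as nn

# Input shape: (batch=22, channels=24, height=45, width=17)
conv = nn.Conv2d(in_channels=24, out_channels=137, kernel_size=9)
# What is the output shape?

Input shape: (22, 24, 45, 17)
Output shape: (22, 137, 37, 9)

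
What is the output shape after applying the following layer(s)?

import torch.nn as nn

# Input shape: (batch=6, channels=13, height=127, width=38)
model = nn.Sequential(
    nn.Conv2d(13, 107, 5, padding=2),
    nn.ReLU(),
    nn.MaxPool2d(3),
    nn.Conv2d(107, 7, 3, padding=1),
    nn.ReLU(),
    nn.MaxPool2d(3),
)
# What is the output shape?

Input shape: (6, 13, 127, 38)
  -> after first Conv2d: (6, 107, 127, 38)
  -> after first MaxPool2d: (6, 107, 42, 12)
  -> after second Conv2d: (6, 7, 42, 12)
Output shape: (6, 7, 14, 4)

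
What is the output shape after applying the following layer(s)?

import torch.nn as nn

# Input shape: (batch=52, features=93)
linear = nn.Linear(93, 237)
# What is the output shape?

Input shape: (52, 93)
Output shape: (52, 237)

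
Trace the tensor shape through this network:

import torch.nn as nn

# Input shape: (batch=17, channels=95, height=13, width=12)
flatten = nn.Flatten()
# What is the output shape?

Input shape: (17, 95, 13, 12)
Output shape: (17, 14820)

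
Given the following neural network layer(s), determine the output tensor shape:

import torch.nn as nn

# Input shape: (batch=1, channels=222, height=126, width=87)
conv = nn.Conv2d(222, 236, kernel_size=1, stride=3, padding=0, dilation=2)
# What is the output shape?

Input shape: (1, 222, 126, 87)
Output shape: (1, 236, 42, 29)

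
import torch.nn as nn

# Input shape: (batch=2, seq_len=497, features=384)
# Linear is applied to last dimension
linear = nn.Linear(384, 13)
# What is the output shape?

Input shape: (2, 497, 384)
Output shape: (2, 497, 13)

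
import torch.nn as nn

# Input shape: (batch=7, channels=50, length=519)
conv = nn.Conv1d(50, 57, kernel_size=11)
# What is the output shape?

Input shape: (7, 50, 519)
Output shape: (7, 57, 509)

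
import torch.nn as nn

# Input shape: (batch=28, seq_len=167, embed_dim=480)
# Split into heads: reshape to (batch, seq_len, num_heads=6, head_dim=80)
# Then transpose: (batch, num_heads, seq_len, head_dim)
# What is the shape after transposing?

Input shape: (28, 167, 480)
  -> after reshape: (28, 167, 6, 80)
Output shape: (28, 6, 167, 80)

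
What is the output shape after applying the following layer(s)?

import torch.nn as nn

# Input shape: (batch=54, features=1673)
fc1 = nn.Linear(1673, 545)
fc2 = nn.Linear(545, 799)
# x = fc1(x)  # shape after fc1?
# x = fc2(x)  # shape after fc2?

Input shape: (54, 1673)
  -> after fc1: (54, 545)
Output shape: (54, 799)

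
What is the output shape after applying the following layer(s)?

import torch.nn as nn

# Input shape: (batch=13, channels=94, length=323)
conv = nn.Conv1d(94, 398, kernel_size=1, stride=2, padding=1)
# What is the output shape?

Input shape: (13, 94, 323)
Output shape: (13, 398, 163)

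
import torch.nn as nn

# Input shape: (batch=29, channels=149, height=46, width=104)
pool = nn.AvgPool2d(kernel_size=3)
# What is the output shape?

Input shape: (29, 149, 46, 104)
Output shape: (29, 149, 15, 34)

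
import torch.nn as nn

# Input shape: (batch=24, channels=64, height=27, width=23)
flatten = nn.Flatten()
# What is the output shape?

Input shape: (24, 64, 27, 23)
Output shape: (24, 39744)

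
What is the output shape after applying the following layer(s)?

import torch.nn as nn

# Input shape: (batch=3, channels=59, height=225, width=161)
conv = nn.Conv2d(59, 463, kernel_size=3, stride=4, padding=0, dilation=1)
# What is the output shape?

Input shape: (3, 59, 225, 161)
Output shape: (3, 463, 56, 40)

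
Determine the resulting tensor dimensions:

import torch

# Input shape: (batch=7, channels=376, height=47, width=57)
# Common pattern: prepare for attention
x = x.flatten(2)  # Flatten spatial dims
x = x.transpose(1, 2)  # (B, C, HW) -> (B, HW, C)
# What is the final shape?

Input shape: (7, 376, 47, 57)
  -> after flatten(2): (7, 376, 2679)
Output shape: (7, 2679, 376)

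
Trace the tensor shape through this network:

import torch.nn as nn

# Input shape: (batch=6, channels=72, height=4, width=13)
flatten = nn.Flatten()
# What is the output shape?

Input shape: (6, 72, 4, 13)
Output shape: (6, 3744)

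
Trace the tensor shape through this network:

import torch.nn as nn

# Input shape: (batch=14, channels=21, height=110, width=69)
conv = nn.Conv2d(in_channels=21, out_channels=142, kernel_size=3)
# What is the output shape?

Input shape: (14, 21, 110, 69)
Output shape: (14, 142, 108, 67)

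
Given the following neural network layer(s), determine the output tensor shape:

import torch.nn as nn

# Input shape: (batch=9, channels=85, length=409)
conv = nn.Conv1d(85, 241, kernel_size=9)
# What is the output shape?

Input shape: (9, 85, 409)
Output shape: (9, 241, 401)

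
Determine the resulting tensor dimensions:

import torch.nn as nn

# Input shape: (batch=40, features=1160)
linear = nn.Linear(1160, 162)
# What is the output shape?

Input shape: (40, 1160)
Output shape: (40, 162)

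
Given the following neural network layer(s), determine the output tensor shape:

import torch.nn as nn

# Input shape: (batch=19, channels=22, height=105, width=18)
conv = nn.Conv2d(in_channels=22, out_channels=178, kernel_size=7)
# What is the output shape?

Input shape: (19, 22, 105, 18)
Output shape: (19, 178, 99, 12)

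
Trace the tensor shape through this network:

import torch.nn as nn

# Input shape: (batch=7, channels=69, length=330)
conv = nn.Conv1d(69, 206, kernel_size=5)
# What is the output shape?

Input shape: (7, 69, 330)
Output shape: (7, 206, 326)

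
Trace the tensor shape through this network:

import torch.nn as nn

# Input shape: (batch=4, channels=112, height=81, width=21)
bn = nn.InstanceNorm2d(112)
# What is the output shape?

Input shape: (4, 112, 81, 21)
Output shape: (4, 112, 81, 21)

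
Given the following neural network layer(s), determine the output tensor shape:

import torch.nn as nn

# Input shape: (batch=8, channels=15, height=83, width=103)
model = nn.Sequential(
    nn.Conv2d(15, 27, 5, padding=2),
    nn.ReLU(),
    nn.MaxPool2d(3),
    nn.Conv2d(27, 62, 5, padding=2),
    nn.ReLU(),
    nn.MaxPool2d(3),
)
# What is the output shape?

Input shape: (8, 15, 83, 103)
  -> after first Conv2d: (8, 27, 83, 103)
  -> after first MaxPool2d: (8, 27, 27, 34)
  -> after second Conv2d: (8, 62, 27, 34)
Output shape: (8, 62, 9, 11)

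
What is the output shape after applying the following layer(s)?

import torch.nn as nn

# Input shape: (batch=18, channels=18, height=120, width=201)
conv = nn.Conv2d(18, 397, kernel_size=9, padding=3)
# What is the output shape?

Input shape: (18, 18, 120, 201)
Output shape: (18, 397, 118, 199)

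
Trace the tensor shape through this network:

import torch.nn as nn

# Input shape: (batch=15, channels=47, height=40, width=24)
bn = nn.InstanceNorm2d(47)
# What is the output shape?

Input shape: (15, 47, 40, 24)
Output shape: (15, 47, 40, 24)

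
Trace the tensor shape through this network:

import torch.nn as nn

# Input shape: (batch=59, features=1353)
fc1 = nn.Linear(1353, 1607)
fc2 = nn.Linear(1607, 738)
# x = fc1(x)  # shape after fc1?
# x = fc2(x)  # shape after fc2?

Input shape: (59, 1353)
  -> after fc1: (59, 1607)
Output shape: (59, 738)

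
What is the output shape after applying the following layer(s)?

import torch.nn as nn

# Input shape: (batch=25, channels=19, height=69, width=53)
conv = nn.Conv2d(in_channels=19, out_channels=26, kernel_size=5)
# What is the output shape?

Input shape: (25, 19, 69, 53)
Output shape: (25, 26, 65, 49)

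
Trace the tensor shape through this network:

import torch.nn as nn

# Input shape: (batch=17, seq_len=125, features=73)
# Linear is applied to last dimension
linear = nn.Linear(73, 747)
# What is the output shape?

Input shape: (17, 125, 73)
Output shape: (17, 125, 747)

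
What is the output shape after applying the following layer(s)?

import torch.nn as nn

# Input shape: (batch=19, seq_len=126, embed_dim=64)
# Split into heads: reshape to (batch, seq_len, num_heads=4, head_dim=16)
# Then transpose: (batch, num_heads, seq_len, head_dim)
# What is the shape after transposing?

Input shape: (19, 126, 64)
  -> after reshape: (19, 126, 4, 16)
Output shape: (19, 4, 126, 16)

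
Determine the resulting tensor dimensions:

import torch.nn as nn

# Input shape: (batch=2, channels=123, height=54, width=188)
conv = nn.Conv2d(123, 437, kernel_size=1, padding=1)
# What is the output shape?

Input shape: (2, 123, 54, 188)
Output shape: (2, 437, 56, 190)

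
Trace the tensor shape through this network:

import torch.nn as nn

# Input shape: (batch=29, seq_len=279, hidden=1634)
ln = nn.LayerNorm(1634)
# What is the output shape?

Input shape: (29, 279, 1634)
Output shape: (29, 279, 1634)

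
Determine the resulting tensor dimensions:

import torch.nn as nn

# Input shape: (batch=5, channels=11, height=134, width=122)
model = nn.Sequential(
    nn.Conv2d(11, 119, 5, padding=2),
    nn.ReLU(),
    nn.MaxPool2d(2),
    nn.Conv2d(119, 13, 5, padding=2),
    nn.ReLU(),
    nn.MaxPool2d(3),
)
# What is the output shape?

Input shape: (5, 11, 134, 122)
  -> after first Conv2d: (5, 119, 134, 122)
  -> after first MaxPool2d: (5, 119, 67, 61)
  -> after second Conv2d: (5, 13, 67, 61)
Output shape: (5, 13, 22, 20)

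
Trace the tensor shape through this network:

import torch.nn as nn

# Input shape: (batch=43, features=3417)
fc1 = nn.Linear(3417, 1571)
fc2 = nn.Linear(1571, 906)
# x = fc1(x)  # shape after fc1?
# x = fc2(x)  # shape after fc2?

Input shape: (43, 3417)
  -> after fc1: (43, 1571)
Output shape: (43, 906)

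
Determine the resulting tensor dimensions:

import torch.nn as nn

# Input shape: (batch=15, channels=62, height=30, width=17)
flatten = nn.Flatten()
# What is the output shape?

Input shape: (15, 62, 30, 17)
Output shape: (15, 31620)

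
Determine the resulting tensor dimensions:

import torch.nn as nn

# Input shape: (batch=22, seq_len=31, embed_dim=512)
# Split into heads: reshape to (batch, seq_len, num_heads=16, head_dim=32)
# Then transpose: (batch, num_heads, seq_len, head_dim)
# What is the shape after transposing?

Input shape: (22, 31, 512)
  -> after reshape: (22, 31, 16, 32)
Output shape: (22, 16, 31, 32)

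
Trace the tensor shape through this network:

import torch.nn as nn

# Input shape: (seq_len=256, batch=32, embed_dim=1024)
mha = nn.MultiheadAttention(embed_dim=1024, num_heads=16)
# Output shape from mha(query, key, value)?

Input shape: (256, 32, 1024)
Output shape: (256, 32, 1024)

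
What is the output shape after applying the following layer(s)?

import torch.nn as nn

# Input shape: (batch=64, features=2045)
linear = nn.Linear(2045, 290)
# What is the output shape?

Input shape: (64, 2045)
Output shape: (64, 290)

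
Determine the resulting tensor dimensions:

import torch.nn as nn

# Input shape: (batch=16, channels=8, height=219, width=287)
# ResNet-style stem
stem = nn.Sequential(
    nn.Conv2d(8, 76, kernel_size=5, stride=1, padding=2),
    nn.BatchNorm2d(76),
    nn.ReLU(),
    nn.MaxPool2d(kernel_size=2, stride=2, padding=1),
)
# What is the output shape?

Input shape: (16, 8, 219, 287)
  -> after Conv2d 5x5 stride=1: (16, 76, 219, 287)
Output shape: (16, 76, 110, 144)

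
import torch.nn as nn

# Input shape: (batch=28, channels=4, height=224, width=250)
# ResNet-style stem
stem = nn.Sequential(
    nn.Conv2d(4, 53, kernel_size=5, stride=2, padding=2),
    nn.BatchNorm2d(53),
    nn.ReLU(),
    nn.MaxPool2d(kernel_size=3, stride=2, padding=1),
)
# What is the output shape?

Input shape: (28, 4, 224, 250)
  -> after Conv2d 5x5 stride=2: (28, 53, 112, 125)
Output shape: (28, 53, 56, 63)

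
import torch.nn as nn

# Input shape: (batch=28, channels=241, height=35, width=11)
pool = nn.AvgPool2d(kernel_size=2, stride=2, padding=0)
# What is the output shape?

Input shape: (28, 241, 35, 11)
Output shape: (28, 241, 17, 5)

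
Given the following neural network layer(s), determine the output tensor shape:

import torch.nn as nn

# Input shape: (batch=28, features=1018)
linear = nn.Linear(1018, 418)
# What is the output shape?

Input shape: (28, 1018)
Output shape: (28, 418)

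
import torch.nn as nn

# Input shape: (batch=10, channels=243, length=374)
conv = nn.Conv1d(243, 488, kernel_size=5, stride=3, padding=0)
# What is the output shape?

Input shape: (10, 243, 374)
Output shape: (10, 488, 124)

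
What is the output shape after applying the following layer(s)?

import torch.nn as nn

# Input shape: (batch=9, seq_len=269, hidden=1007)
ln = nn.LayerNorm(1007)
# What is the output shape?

Input shape: (9, 269, 1007)
Output shape: (9, 269, 1007)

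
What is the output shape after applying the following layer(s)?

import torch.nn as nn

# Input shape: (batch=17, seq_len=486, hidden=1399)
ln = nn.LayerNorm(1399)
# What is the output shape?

Input shape: (17, 486, 1399)
Output shape: (17, 486, 1399)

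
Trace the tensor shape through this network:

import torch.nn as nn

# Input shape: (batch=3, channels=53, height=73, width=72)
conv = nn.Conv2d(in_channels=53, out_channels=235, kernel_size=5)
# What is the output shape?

Input shape: (3, 53, 73, 72)
Output shape: (3, 235, 69, 68)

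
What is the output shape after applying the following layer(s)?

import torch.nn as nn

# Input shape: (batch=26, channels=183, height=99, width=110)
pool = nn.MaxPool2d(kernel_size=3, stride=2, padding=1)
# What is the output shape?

Input shape: (26, 183, 99, 110)
Output shape: (26, 183, 50, 55)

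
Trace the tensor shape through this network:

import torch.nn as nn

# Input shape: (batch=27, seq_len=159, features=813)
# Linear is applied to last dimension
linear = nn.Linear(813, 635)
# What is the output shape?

Input shape: (27, 159, 813)
Output shape: (27, 159, 635)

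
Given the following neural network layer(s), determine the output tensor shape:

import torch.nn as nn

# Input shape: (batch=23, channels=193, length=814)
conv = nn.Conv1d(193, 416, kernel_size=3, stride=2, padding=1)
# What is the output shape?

Input shape: (23, 193, 814)
Output shape: (23, 416, 407)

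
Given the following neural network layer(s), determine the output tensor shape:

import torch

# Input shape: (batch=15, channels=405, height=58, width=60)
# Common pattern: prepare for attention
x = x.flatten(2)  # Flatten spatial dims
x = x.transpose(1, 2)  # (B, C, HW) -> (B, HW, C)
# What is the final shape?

Input shape: (15, 405, 58, 60)
  -> after flatten(2): (15, 405, 3480)
Output shape: (15, 3480, 405)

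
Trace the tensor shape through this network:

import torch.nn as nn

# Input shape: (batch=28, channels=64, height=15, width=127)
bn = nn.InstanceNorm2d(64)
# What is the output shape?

Input shape: (28, 64, 15, 127)
Output shape: (28, 64, 15, 127)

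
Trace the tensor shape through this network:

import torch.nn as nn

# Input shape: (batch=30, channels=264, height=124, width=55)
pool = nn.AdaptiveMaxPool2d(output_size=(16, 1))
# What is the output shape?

Input shape: (30, 264, 124, 55)
Output shape: (30, 264, 16, 1)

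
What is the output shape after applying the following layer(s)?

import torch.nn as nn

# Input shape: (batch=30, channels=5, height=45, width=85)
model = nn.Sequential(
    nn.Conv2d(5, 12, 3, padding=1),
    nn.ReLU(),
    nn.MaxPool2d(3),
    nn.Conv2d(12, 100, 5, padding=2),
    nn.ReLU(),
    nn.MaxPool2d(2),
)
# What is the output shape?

Input shape: (30, 5, 45, 85)
  -> after first Conv2d: (30, 12, 45, 85)
  -> after first MaxPool2d: (30, 12, 15, 28)
  -> after second Conv2d: (30, 100, 15, 28)
Output shape: (30, 100, 7, 14)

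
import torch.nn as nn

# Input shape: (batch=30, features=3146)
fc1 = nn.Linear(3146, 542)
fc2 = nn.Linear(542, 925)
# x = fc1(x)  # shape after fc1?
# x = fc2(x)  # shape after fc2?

Input shape: (30, 3146)
  -> after fc1: (30, 542)
Output shape: (30, 925)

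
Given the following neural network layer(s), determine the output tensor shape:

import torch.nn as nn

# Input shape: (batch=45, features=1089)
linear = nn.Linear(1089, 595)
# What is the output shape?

Input shape: (45, 1089)
Output shape: (45, 595)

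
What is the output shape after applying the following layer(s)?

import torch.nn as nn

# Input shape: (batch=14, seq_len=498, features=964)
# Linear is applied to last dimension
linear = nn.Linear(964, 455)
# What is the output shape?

Input shape: (14, 498, 964)
Output shape: (14, 498, 455)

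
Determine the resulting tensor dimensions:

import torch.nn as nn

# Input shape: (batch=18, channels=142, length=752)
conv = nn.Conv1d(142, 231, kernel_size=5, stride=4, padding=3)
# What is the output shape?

Input shape: (18, 142, 752)
Output shape: (18, 231, 189)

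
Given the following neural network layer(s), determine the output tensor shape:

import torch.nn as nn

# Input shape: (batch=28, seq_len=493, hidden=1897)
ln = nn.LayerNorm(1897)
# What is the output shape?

Input shape: (28, 493, 1897)
Output shape: (28, 493, 1897)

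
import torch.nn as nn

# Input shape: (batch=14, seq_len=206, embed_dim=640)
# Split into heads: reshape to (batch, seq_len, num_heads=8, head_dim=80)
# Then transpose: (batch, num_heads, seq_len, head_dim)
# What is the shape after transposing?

Input shape: (14, 206, 640)
  -> after reshape: (14, 206, 8, 80)
Output shape: (14, 8, 206, 80)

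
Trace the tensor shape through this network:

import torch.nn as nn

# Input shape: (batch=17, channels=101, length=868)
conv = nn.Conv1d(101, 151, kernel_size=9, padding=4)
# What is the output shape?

Input shape: (17, 101, 868)
Output shape: (17, 151, 868)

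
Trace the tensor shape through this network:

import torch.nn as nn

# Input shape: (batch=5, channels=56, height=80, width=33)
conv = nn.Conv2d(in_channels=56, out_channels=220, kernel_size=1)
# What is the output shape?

Input shape: (5, 56, 80, 33)
Output shape: (5, 220, 80, 33)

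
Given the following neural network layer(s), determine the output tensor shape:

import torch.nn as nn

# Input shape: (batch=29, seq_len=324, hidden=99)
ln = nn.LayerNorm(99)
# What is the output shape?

Input shape: (29, 324, 99)
Output shape: (29, 324, 99)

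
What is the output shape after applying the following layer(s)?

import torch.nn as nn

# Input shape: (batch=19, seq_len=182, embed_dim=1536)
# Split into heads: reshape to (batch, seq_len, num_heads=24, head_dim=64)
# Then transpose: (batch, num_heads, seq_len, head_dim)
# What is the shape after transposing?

Input shape: (19, 182, 1536)
  -> after reshape: (19, 182, 24, 64)
Output shape: (19, 24, 182, 64)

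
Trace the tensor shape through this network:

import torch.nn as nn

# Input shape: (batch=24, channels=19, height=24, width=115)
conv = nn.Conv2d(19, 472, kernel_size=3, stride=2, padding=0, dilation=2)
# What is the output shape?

Input shape: (24, 19, 24, 115)
Output shape: (24, 472, 10, 56)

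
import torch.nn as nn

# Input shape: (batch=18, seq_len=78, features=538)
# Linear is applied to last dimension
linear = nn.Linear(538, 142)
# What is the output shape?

Input shape: (18, 78, 538)
Output shape: (18, 78, 142)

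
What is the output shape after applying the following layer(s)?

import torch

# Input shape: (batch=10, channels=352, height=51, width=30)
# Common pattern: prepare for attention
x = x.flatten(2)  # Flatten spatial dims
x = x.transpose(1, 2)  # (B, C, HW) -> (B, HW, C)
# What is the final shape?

Input shape: (10, 352, 51, 30)
  -> after flatten(2): (10, 352, 1530)
Output shape: (10, 1530, 352)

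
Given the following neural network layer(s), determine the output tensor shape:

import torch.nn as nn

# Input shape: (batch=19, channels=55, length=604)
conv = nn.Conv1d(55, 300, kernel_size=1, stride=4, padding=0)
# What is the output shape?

Input shape: (19, 55, 604)
Output shape: (19, 300, 151)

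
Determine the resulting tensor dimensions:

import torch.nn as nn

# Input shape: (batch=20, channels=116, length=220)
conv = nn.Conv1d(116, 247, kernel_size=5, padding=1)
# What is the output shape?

Input shape: (20, 116, 220)
Output shape: (20, 247, 218)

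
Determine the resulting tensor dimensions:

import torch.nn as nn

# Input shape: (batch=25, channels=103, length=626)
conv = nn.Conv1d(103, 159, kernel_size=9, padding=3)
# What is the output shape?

Input shape: (25, 103, 626)
Output shape: (25, 159, 624)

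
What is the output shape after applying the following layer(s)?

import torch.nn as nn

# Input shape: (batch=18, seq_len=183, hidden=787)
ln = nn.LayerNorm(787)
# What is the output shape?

Input shape: (18, 183, 787)
Output shape: (18, 183, 787)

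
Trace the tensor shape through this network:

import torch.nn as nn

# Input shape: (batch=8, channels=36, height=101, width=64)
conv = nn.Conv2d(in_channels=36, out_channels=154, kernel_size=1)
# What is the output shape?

Input shape: (8, 36, 101, 64)
Output shape: (8, 154, 101, 64)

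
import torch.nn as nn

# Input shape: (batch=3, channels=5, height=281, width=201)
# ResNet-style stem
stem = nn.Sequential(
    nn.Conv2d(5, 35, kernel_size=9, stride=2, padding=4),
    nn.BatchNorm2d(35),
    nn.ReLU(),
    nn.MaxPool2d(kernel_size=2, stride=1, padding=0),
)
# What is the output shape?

Input shape: (3, 5, 281, 201)
  -> after Conv2d 9x9 stride=2: (3, 35, 141, 101)
Output shape: (3, 35, 140, 100)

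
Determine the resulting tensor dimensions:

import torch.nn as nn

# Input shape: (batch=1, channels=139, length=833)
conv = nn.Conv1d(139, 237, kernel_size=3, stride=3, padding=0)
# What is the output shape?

Input shape: (1, 139, 833)
Output shape: (1, 237, 277)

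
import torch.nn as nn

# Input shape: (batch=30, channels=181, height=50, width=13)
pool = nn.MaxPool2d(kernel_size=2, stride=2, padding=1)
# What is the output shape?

Input shape: (30, 181, 50, 13)
Output shape: (30, 181, 26, 7)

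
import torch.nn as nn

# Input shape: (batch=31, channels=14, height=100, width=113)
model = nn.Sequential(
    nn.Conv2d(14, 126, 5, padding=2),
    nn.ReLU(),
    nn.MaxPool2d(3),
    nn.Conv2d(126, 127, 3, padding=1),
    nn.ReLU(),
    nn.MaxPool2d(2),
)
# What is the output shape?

Input shape: (31, 14, 100, 113)
  -> after first Conv2d: (31, 126, 100, 113)
  -> after first MaxPool2d: (31, 126, 33, 37)
  -> after second Conv2d: (31, 127, 33, 37)
Output shape: (31, 127, 16, 18)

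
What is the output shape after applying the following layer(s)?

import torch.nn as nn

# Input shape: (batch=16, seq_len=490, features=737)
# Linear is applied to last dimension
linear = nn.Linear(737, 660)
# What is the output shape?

Input shape: (16, 490, 737)
Output shape: (16, 490, 660)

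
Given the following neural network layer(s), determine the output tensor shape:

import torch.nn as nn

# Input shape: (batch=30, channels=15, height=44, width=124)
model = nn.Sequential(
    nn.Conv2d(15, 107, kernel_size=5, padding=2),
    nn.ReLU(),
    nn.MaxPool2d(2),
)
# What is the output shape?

Input shape: (30, 15, 44, 124)
  -> after Conv2d: (30, 107, 44, 124)
  -> after ReLU: (30, 107, 44, 124)
Output shape: (30, 107, 22, 62)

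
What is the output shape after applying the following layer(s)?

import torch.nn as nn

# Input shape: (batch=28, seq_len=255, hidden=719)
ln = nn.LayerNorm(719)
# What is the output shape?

Input shape: (28, 255, 719)
Output shape: (28, 255, 719)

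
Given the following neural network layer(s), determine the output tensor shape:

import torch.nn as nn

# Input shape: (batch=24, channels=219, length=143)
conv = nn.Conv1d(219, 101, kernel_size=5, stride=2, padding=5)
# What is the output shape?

Input shape: (24, 219, 143)
Output shape: (24, 101, 75)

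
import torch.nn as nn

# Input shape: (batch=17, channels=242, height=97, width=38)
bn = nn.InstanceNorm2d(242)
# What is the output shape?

Input shape: (17, 242, 97, 38)
Output shape: (17, 242, 97, 38)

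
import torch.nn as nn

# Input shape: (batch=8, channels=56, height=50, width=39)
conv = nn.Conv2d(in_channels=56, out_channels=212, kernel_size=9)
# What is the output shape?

Input shape: (8, 56, 50, 39)
Output shape: (8, 212, 42, 31)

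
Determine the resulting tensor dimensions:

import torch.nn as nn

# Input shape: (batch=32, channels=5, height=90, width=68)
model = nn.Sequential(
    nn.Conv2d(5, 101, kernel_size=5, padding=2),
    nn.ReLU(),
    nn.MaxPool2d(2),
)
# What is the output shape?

Input shape: (32, 5, 90, 68)
  -> after Conv2d: (32, 101, 90, 68)
  -> after ReLU: (32, 101, 90, 68)
Output shape: (32, 101, 45, 34)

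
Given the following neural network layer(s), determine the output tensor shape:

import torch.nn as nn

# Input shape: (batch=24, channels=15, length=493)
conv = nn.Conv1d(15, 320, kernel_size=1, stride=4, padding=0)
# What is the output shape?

Input shape: (24, 15, 493)
Output shape: (24, 320, 124)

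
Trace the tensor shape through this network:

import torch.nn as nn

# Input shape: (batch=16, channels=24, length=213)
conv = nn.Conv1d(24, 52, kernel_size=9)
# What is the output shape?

Input shape: (16, 24, 213)
Output shape: (16, 52, 205)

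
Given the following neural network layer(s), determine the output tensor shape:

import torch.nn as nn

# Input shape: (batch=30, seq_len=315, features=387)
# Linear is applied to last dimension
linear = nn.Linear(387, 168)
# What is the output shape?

Input shape: (30, 315, 387)
Output shape: (30, 315, 168)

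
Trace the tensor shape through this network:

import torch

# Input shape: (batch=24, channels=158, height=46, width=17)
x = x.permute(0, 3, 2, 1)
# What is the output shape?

Input shape: (24, 158, 46, 17)
Output shape: (24, 17, 46, 158)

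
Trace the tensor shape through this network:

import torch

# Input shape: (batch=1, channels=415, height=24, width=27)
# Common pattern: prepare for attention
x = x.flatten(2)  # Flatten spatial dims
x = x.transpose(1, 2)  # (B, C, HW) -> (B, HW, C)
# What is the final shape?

Input shape: (1, 415, 24, 27)
  -> after flatten(2): (1, 415, 648)
Output shape: (1, 648, 415)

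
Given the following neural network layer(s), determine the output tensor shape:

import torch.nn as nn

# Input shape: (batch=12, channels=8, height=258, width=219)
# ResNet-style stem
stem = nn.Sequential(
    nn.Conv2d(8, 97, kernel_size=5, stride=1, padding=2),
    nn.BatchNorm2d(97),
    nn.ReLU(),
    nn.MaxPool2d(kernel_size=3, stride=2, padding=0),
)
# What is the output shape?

Input shape: (12, 8, 258, 219)
  -> after Conv2d 5x5 stride=1: (12, 97, 258, 219)
Output shape: (12, 97, 128, 109)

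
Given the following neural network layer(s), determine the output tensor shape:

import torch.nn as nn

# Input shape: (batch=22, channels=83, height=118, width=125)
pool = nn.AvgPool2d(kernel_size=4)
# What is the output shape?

Input shape: (22, 83, 118, 125)
Output shape: (22, 83, 29, 31)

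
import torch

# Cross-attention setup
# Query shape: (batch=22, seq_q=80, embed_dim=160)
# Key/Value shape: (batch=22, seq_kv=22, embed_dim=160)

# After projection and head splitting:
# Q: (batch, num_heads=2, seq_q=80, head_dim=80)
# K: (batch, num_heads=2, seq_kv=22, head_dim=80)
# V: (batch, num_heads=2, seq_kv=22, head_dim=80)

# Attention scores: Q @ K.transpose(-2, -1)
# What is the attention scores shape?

Input shape: (22, 80, 160)
Output shape: (22, 2, 80, 22)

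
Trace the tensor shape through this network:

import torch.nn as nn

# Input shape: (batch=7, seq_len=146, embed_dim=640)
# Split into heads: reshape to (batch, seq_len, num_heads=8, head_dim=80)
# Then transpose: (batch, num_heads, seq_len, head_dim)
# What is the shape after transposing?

Input shape: (7, 146, 640)
  -> after reshape: (7, 146, 8, 80)
Output shape: (7, 8, 146, 80)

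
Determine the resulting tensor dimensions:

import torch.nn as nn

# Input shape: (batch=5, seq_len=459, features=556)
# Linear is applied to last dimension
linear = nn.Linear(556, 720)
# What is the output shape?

Input shape: (5, 459, 556)
Output shape: (5, 459, 720)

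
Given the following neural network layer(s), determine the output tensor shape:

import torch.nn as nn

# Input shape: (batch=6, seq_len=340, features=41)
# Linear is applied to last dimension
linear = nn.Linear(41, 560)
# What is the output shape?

Input shape: (6, 340, 41)
Output shape: (6, 340, 560)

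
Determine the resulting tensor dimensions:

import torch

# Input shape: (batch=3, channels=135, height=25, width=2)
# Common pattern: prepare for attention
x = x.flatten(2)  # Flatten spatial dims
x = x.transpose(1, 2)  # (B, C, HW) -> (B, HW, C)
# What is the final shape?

Input shape: (3, 135, 25, 2)
  -> after flatten(2): (3, 135, 50)
Output shape: (3, 50, 135)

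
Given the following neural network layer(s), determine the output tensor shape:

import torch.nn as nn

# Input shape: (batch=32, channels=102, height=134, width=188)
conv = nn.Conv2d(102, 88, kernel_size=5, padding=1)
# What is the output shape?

Input shape: (32, 102, 134, 188)
Output shape: (32, 88, 132, 186)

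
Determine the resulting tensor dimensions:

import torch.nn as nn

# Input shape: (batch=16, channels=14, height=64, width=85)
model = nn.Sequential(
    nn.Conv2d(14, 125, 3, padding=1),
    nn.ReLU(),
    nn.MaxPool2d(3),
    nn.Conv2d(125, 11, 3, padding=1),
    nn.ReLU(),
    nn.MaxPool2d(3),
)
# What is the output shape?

Input shape: (16, 14, 64, 85)
  -> after first Conv2d: (16, 125, 64, 85)
  -> after first MaxPool2d: (16, 125, 21, 28)
  -> after second Conv2d: (16, 11, 21, 28)
Output shape: (16, 11, 7, 9)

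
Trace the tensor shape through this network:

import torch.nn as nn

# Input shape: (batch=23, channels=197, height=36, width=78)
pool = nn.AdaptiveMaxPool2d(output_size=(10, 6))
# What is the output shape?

Input shape: (23, 197, 36, 78)
Output shape: (23, 197, 10, 6)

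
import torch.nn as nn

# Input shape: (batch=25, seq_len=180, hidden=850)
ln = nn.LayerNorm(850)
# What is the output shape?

Input shape: (25, 180, 850)
Output shape: (25, 180, 850)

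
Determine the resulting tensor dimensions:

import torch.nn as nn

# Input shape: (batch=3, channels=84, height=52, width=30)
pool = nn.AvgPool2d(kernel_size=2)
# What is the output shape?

Input shape: (3, 84, 52, 30)
Output shape: (3, 84, 26, 15)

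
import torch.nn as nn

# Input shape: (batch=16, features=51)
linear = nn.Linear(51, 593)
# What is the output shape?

Input shape: (16, 51)
Output shape: (16, 593)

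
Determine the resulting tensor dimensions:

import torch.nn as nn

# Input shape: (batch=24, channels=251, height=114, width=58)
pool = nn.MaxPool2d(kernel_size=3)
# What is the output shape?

Input shape: (24, 251, 114, 58)
Output shape: (24, 251, 38, 19)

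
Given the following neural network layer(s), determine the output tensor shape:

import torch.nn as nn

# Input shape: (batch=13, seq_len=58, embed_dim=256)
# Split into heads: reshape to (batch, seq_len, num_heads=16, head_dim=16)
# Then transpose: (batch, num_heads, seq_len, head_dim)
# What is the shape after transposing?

Input shape: (13, 58, 256)
  -> after reshape: (13, 58, 16, 16)
Output shape: (13, 16, 58, 16)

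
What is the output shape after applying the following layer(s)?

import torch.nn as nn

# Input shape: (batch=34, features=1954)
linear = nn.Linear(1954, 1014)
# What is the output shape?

Input shape: (34, 1954)
Output shape: (34, 1014)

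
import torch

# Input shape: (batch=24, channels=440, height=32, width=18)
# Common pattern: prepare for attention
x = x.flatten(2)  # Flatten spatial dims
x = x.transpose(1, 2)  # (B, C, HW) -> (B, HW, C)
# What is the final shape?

Input shape: (24, 440, 32, 18)
  -> after flatten(2): (24, 440, 576)
Output shape: (24, 576, 440)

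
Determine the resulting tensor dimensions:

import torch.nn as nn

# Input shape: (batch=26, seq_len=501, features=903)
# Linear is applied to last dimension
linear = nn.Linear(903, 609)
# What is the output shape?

Input shape: (26, 501, 903)
Output shape: (26, 501, 609)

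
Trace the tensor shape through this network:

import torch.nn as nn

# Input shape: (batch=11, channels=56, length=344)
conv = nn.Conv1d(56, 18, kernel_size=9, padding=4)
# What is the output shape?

Input shape: (11, 56, 344)
Output shape: (11, 18, 344)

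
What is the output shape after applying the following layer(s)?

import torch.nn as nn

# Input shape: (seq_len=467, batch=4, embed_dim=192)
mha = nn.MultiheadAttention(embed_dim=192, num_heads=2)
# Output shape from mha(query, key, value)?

Input shape: (467, 4, 192)
Output shape: (467, 4, 192)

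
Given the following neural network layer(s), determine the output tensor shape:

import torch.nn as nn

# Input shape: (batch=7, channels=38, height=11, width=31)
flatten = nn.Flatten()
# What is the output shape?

Input shape: (7, 38, 11, 31)
Output shape: (7, 12958)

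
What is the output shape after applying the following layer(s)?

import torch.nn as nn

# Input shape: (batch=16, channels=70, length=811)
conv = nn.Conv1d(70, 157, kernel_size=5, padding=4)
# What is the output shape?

Input shape: (16, 70, 811)
Output shape: (16, 157, 815)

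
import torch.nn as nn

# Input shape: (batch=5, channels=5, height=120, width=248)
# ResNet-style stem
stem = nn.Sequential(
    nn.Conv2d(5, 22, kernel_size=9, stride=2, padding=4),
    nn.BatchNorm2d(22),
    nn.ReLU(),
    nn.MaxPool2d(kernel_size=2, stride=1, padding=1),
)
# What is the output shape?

Input shape: (5, 5, 120, 248)
  -> after Conv2d 9x9 stride=2: (5, 22, 60, 124)
Output shape: (5, 22, 61, 125)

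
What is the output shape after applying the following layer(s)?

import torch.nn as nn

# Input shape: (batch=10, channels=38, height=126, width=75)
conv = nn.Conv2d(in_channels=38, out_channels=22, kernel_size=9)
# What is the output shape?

Input shape: (10, 38, 126, 75)
Output shape: (10, 22, 118, 67)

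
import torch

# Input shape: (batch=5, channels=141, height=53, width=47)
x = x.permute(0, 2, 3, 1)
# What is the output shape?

Input shape: (5, 141, 53, 47)
Output shape: (5, 53, 47, 141)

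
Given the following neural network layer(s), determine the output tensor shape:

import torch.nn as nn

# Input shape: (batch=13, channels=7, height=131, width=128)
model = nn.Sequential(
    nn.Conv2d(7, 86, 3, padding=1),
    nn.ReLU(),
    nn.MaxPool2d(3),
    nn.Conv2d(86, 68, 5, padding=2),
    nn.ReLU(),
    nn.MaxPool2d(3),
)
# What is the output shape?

Input shape: (13, 7, 131, 128)
  -> after first Conv2d: (13, 86, 131, 128)
  -> after first MaxPool2d: (13, 86, 43, 42)
  -> after second Conv2d: (13, 68, 43, 42)
Output shape: (13, 68, 14, 14)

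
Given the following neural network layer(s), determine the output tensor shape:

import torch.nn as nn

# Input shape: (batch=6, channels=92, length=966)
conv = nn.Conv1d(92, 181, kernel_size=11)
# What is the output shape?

Input shape: (6, 92, 966)
Output shape: (6, 181, 956)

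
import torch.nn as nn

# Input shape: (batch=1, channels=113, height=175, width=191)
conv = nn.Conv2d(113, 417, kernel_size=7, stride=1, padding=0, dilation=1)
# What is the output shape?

Input shape: (1, 113, 175, 191)
Output shape: (1, 417, 169, 185)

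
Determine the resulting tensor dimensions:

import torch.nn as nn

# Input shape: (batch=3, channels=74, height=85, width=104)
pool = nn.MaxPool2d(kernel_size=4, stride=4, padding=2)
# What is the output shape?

Input shape: (3, 74, 85, 104)
Output shape: (3, 74, 22, 27)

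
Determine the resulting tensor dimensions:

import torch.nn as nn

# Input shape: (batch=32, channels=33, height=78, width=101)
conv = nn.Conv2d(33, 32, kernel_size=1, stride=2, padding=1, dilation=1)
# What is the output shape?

Input shape: (32, 33, 78, 101)
Output shape: (32, 32, 40, 52)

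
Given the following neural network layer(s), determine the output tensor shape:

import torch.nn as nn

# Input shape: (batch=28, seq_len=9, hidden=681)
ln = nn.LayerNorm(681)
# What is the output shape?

Input shape: (28, 9, 681)
Output shape: (28, 9, 681)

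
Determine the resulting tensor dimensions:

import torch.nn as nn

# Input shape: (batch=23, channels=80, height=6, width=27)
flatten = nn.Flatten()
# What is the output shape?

Input shape: (23, 80, 6, 27)
Output shape: (23, 12960)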